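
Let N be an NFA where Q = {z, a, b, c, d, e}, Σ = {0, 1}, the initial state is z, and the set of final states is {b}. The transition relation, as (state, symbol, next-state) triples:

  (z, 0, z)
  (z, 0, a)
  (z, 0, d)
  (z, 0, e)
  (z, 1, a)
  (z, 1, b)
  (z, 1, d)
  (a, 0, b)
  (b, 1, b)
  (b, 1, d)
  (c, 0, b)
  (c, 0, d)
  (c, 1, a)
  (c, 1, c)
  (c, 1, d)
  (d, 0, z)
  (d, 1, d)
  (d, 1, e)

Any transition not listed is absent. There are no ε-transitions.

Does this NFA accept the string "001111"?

Start in {z}.
Read '0': z→{z, a, d, e}; now {z, a, d, e}.
Read '0': z→{z, a, d, e}, a→{b}, d→{z}, e→∅; now {z, a, b, d, e}.
Read '1': z→{a, b, d}, a→∅, b→{b, d}, d→{d, e}, e→∅; now {a, b, d, e}.
Read '1': a→∅, b→{b, d}, d→{d, e}, e→∅; now {b, d, e}.
Read '1': b→{b, d}, d→{d, e}, e→∅; now {b, d, e}.
Read '1': b→{b, d}, d→{d, e}, e→∅; now {b, d, e}.
The final set {b, d, e} contains the accepting state b.

Yes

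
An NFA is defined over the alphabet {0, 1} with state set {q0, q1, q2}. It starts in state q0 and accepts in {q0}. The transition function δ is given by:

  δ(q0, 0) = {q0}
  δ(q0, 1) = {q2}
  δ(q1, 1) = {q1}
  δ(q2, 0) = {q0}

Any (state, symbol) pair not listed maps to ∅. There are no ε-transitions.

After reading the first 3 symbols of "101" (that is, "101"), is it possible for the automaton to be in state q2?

Yes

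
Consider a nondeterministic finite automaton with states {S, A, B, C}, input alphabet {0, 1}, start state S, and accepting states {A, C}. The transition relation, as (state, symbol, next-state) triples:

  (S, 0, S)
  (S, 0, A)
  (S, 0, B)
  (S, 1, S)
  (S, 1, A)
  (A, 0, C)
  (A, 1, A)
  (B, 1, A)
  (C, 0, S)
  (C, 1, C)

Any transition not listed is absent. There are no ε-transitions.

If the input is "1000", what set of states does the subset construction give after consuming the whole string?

{S, A, B, C}

Start in {S}.
Read '1': {S} → {S, A}.
Read '0': {S, A} → {S, A, B, C}.
Read '0': {S, A, B, C} → {S, A, B, C}.
Read '0': {S, A, B, C} → {S, A, B, C}.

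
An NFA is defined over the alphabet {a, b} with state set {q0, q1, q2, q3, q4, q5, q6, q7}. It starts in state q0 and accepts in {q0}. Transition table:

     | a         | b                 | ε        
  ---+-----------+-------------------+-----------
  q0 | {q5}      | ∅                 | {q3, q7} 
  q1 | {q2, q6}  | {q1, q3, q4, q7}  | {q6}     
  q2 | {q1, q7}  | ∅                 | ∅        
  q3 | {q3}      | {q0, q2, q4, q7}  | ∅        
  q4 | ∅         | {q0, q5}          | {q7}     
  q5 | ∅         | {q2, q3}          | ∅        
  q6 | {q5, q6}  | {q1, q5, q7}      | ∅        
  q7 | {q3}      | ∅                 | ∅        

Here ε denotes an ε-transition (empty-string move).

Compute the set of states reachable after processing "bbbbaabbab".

{q0, q1, q2, q3, q4, q5, q6, q7}

Start: ε-closure({q0}) = {q0, q3, q7}.
Read 'b': q0→∅, q3→{q0, q2, q4, q7}, q7→∅; union {q0, q2, q4, q7}; ε-closure = {q0, q2, q3, q4, q7}.
Read 'b': q0→∅, q2→∅, q3→{q0, q2, q4, q7}, q4→{q0, q5}, q7→∅; union {q0, q2, q4, q5, q7}; ε-closure = {q0, q2, q3, q4, q5, q7}.
Read 'b': q0→∅, q2→∅, q3→{q0, q2, q4, q7}, q4→{q0, q5}, q5→{q2, q3}, q7→∅; now {q0, q2, q3, q4, q5, q7}.
Read 'b': q0→∅, q2→∅, q3→{q0, q2, q4, q7}, q4→{q0, q5}, q5→{q2, q3}, q7→∅; now {q0, q2, q3, q4, q5, q7}.
Read 'a': q0→{q5}, q2→{q1, q7}, q3→{q3}, q4→∅, q5→∅, q7→{q3}; union {q1, q3, q5, q7}; ε-closure = {q1, q3, q5, q6, q7}.
Read 'a': q1→{q2, q6}, q3→{q3}, q5→∅, q6→{q5, q6}, q7→{q3}; now {q2, q3, q5, q6}.
Read 'b': q2→∅, q3→{q0, q2, q4, q7}, q5→{q2, q3}, q6→{q1, q5, q7}; union {q0, q1, q2, q3, q4, q5, q7}; ε-closure = {q0, q1, q2, q3, q4, q5, q6, q7}.
Read 'b': q0→∅, q1→{q1, q3, q4, q7}, q2→∅, q3→{q0, q2, q4, q7}, q4→{q0, q5}, q5→{q2, q3}, q6→{q1, q5, q7}, q7→∅; union {q0, q1, q2, q3, q4, q5, q7}; ε-closure = {q0, q1, q2, q3, q4, q5, q6, q7}.
Read 'a': q0→{q5}, q1→{q2, q6}, q2→{q1, q7}, q3→{q3}, q4→∅, q5→∅, q6→{q5, q6}, q7→{q3}; now {q1, q2, q3, q5, q6, q7}.
Read 'b': q1→{q1, q3, q4, q7}, q2→∅, q3→{q0, q2, q4, q7}, q5→{q2, q3}, q6→{q1, q5, q7}, q7→∅; union {q0, q1, q2, q3, q4, q5, q7}; ε-closure = {q0, q1, q2, q3, q4, q5, q6, q7}.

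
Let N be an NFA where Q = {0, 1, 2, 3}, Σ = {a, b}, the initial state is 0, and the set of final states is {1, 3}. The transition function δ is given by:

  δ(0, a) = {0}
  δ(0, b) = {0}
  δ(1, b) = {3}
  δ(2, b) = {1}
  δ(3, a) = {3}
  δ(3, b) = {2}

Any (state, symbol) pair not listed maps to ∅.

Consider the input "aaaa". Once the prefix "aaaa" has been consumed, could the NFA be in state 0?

Yes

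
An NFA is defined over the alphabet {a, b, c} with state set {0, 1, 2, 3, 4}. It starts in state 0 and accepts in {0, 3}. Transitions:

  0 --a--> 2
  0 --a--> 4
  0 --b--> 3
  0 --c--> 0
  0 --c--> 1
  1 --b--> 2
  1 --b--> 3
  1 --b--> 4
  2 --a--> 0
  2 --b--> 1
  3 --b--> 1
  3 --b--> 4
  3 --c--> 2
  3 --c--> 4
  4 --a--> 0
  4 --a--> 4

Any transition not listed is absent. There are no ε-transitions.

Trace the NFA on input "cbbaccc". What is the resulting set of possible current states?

{0, 1}

Start in {0}.
Read 'c': 0→{0, 1}; now {0, 1}.
Read 'b': 0→{3}, 1→{2, 3, 4}; now {2, 3, 4}.
Read 'b': 2→{1}, 3→{1, 4}, 4→∅; now {1, 4}.
Read 'a': 1→∅, 4→{0, 4}; now {0, 4}.
Read 'c': 0→{0, 1}, 4→∅; now {0, 1}.
Read 'c': 0→{0, 1}, 1→∅; now {0, 1}.
Read 'c': 0→{0, 1}, 1→∅; now {0, 1}.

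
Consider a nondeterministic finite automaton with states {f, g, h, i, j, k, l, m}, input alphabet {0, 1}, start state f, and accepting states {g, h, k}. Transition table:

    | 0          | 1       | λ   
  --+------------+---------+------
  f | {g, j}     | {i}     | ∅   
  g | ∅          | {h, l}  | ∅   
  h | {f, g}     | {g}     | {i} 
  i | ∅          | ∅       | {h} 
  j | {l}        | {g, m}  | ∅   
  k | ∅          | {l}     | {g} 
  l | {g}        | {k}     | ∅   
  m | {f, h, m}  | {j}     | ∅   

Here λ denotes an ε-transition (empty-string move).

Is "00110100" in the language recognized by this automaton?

Yes

Start in {f}.
Read '0': f→{g, j}; now {g, j}.
Read '0': g→∅, j→{l}; now {l}.
Read '1': l→{k}; union {k}; ε-closure = {g, k}.
Read '1': g→{h, l}, k→{l}; union {h, l}; ε-closure = {h, i, l}.
Read '0': h→{f, g}, i→∅, l→{g}; now {f, g}.
Read '1': f→{i}, g→{h, l}; now {h, i, l}.
Read '0': h→{f, g}, i→∅, l→{g}; now {f, g}.
Read '0': f→{g, j}, g→∅; now {g, j}.
The final set {g, j} contains the accepting state g.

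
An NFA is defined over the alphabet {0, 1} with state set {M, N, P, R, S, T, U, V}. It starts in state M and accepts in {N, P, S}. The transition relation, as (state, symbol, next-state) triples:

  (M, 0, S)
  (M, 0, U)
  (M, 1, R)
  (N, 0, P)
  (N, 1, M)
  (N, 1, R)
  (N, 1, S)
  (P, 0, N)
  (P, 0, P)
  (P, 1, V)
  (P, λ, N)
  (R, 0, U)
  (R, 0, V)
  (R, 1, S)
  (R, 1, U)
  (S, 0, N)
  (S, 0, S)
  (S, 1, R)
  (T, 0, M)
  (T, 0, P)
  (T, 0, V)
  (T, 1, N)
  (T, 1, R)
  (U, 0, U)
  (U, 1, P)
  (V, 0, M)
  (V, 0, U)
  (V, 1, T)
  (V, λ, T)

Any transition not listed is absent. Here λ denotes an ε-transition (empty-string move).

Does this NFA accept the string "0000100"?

Start in {M}.
Read '0': {M} → {S, U}.
Read '0': {S, U} → {N, S, U}.
Read '0': {N, S, U} → {N, P, S, U}.
Read '0': {N, P, S, U} → {N, P, S, U}.
Read '1': {N, P, S, U} → {M, N, P, R, S, T, V}.
Read '0': {M, N, P, R, S, T, V} → {M, N, P, S, T, U, V}.
Read '0': {M, N, P, S, T, U, V} → {M, N, P, S, T, U, V}.
The final set {M, N, P, S, T, U, V} contains the accepting states N, P, S.

Yes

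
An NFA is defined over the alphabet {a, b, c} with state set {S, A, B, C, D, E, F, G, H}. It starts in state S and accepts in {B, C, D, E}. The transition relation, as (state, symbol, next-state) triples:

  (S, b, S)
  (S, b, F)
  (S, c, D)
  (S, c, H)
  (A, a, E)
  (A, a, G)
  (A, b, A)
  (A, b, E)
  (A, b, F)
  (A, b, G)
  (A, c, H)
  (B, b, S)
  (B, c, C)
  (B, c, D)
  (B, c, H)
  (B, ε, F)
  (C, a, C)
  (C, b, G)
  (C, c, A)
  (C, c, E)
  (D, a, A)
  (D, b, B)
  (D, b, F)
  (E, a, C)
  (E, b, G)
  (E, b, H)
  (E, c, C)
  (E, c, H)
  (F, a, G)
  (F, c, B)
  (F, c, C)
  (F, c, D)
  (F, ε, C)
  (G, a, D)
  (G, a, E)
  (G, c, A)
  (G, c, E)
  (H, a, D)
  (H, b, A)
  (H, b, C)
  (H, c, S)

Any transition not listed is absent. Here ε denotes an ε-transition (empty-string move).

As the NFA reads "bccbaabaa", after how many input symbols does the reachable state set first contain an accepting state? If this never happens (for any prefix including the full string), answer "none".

1

Start in {S}.
Read 'b': {S} → {S, C, F}.
None of the earlier sets intersect F, but {S, C, F} does.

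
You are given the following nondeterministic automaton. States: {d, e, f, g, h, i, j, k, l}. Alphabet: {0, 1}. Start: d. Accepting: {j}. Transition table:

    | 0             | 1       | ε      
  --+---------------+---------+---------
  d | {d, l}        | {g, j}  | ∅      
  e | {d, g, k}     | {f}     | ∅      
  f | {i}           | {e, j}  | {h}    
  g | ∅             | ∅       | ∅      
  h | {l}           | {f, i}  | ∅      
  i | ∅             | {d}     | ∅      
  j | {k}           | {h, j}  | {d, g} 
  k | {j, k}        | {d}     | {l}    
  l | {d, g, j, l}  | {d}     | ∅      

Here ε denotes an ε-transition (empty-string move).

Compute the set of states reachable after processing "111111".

Start in {d}.
Read '1': d→{g, j}; union {g, j}; ε-closure = {d, g, j}.
Read '1': d→{g, j}, g→∅, j→{h, j}; union {g, h, j}; ε-closure = {d, g, h, j}.
Read '1': d→{g, j}, g→∅, h→{f, i}, j→{h, j}; union {f, g, h, i, j}; ε-closure = {d, f, g, h, i, j}.
Read '1': d→{g, j}, f→{e, j}, g→∅, h→{f, i}, i→{d}, j→{h, j}; now {d, e, f, g, h, i, j}.
Read '1': d→{g, j}, e→{f}, f→{e, j}, g→∅, h→{f, i}, i→{d}, j→{h, j}; now {d, e, f, g, h, i, j}.
Read '1': d→{g, j}, e→{f}, f→{e, j}, g→∅, h→{f, i}, i→{d}, j→{h, j}; now {d, e, f, g, h, i, j}.

{d, e, f, g, h, i, j}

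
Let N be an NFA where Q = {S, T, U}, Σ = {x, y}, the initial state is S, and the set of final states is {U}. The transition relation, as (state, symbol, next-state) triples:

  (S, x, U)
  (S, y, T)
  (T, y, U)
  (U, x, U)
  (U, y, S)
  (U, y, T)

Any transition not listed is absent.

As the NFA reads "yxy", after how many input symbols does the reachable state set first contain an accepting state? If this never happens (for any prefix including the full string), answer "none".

none

Start in {S}.
Read 'y': {S} → {T}.
Read 'x': {T} → ∅.
The set is empty and remains empty for the remaining 1 symbol.
No reachable set along the way intersects F.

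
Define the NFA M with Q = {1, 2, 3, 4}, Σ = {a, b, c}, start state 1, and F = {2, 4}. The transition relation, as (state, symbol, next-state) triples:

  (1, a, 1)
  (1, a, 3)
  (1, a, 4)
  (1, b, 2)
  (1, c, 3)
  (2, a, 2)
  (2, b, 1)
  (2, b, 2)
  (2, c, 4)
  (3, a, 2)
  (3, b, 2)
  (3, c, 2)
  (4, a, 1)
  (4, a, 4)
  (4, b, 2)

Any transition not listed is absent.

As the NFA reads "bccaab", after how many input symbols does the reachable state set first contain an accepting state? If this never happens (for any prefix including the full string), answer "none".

1

Start in {1}.
Read 'b': {1} → {2}.
None of the earlier sets intersect F, but {2} does.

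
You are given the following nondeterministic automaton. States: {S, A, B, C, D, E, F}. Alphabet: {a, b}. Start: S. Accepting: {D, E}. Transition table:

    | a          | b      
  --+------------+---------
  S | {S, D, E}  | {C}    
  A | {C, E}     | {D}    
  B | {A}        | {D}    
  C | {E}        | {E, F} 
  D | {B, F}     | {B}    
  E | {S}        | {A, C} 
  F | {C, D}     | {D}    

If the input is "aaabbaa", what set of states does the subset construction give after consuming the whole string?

Start in {S}.
Read 'a': S→{S, D, E}; now {S, D, E}.
Read 'a': S→{S, D, E}, D→{B, F}, E→{S}; now {S, B, D, E, F}.
Read 'a': S→{S, D, E}, B→{A}, D→{B, F}, E→{S}, F→{C, D}; now {S, A, B, C, D, E, F}.
Read 'b': S→{C}, A→{D}, B→{D}, C→{E, F}, D→{B}, E→{A, C}, F→{D}; now {A, B, C, D, E, F}.
Read 'b': A→{D}, B→{D}, C→{E, F}, D→{B}, E→{A, C}, F→{D}; now {A, B, C, D, E, F}.
Read 'a': A→{C, E}, B→{A}, C→{E}, D→{B, F}, E→{S}, F→{C, D}; now {S, A, B, C, D, E, F}.
Read 'a': S→{S, D, E}, A→{C, E}, B→{A}, C→{E}, D→{B, F}, E→{S}, F→{C, D}; now {S, A, B, C, D, E, F}.

{S, A, B, C, D, E, F}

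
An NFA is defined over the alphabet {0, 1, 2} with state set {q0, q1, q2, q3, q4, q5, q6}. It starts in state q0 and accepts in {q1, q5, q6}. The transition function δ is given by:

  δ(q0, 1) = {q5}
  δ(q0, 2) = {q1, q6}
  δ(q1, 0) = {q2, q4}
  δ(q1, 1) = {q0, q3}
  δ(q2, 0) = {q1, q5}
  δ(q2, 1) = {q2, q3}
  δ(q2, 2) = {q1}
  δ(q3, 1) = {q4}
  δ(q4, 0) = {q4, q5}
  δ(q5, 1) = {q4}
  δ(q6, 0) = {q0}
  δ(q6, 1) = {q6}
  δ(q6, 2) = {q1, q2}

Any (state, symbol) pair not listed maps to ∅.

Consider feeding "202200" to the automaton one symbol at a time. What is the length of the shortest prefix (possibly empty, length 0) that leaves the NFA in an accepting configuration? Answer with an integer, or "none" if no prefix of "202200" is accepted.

Start in {q0}.
Read '2': q0→{q1, q6}; now {q1, q6}.
None of the earlier sets intersect F, but {q1, q6} does.

1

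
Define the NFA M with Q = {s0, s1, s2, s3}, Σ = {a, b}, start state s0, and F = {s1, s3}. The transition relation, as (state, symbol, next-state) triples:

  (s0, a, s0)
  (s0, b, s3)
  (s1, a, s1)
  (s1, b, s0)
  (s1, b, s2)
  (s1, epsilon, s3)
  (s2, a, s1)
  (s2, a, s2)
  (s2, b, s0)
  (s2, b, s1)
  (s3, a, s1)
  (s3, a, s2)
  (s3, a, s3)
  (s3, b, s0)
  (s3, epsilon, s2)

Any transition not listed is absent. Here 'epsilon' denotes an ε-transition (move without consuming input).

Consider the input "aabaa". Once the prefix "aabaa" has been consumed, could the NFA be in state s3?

Start in {s0}.
Read 'a': {s0} → {s0}.
Read 'a': {s0} → {s0}.
Read 'b': {s0} → {s2, s3}.
Read 'a': {s2, s3} → {s1, s2, s3}.
Read 'a': {s1, s2, s3} → {s1, s2, s3}.
State s3 is in {s1, s2, s3}.

Yes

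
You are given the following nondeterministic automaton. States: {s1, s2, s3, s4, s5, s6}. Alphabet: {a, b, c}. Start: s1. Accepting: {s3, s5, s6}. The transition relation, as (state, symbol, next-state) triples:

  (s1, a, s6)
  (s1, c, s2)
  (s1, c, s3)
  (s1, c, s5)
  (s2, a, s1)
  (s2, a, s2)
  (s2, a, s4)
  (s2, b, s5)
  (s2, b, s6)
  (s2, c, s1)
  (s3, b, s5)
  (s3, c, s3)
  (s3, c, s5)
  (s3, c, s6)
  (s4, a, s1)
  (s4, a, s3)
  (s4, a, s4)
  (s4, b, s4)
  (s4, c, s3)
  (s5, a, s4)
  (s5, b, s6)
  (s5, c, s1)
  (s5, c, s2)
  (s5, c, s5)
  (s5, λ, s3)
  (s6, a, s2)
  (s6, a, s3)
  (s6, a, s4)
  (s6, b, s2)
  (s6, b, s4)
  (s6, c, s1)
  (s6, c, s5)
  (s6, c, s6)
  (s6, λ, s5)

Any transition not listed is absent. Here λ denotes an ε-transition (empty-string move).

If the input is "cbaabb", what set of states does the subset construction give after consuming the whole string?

{s2, s3, s4, s5, s6}

Start in {s1}.
Read 'c': s1→{s2, s3, s5}; now {s2, s3, s5}.
Read 'b': s2→{s5, s6}, s3→{s5}, s5→{s6}; union {s5, s6}; ε-closure = {s3, s5, s6}.
Read 'a': s3→∅, s5→{s4}, s6→{s2, s3, s4}; now {s2, s3, s4}.
Read 'a': s2→{s1, s2, s4}, s3→∅, s4→{s1, s3, s4}; now {s1, s2, s3, s4}.
Read 'b': s1→∅, s2→{s5, s6}, s3→{s5}, s4→{s4}; union {s4, s5, s6}; ε-closure = {s3, s4, s5, s6}.
Read 'b': s3→{s5}, s4→{s4}, s5→{s6}, s6→{s2, s4}; union {s2, s4, s5, s6}; ε-closure = {s2, s3, s4, s5, s6}.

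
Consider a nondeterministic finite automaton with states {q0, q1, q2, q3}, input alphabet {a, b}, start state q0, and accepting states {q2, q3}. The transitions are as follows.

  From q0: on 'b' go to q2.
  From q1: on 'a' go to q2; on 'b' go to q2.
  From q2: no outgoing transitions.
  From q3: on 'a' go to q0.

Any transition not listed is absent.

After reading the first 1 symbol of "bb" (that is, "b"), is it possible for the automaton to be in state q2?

Start in {q0}.
Read 'b': {q0} → {q2}.
State q2 is in {q2}.

Yes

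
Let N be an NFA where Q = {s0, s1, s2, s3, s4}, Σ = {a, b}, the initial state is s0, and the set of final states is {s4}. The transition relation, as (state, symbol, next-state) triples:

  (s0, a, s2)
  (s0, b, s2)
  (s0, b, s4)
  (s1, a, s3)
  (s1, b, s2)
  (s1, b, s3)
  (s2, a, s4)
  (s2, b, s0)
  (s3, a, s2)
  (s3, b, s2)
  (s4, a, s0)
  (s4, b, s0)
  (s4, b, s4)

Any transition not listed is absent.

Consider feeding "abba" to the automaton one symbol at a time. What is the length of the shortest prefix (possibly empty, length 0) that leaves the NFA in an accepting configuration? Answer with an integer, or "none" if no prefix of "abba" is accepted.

Start in {s0}.
Read 'a': {s0} → {s2}.
Read 'b': {s2} → {s0}.
Read 'b': {s0} → {s2, s4}.
None of the earlier sets intersect F, but {s2, s4} does.

3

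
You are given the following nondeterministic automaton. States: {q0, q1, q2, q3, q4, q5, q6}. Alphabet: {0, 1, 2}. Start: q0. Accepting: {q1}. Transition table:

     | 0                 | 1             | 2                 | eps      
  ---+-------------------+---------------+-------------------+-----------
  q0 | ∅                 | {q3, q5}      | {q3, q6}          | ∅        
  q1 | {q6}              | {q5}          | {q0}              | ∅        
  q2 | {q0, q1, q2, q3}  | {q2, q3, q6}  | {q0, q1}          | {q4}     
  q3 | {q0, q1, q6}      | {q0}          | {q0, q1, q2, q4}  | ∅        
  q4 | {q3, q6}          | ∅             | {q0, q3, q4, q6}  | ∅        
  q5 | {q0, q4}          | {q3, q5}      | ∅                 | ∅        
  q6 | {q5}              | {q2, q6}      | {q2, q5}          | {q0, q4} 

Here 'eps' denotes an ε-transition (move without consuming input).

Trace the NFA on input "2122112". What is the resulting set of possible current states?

{q0, q1, q2, q3, q4, q5, q6}

Start in {q0}.
Read '2': q0→{q3, q6}; union {q3, q6}; ε-closure = {q0, q3, q4, q6}.
Read '1': q0→{q3, q5}, q3→{q0}, q4→∅, q6→{q2, q6}; union {q0, q2, q3, q5, q6}; ε-closure = {q0, q2, q3, q4, q5, q6}.
Read '2': q0→{q3, q6}, q2→{q0, q1}, q3→{q0, q1, q2, q4}, q4→{q0, q3, q4, q6}, q5→∅, q6→{q2, q5}; now {q0, q1, q2, q3, q4, q5, q6}.
Read '2': q0→{q3, q6}, q1→{q0}, q2→{q0, q1}, q3→{q0, q1, q2, q4}, q4→{q0, q3, q4, q6}, q5→∅, q6→{q2, q5}; now {q0, q1, q2, q3, q4, q5, q6}.
Read '1': q0→{q3, q5}, q1→{q5}, q2→{q2, q3, q6}, q3→{q0}, q4→∅, q5→{q3, q5}, q6→{q2, q6}; union {q0, q2, q3, q5, q6}; ε-closure = {q0, q2, q3, q4, q5, q6}.
Read '1': q0→{q3, q5}, q2→{q2, q3, q6}, q3→{q0}, q4→∅, q5→{q3, q5}, q6→{q2, q6}; union {q0, q2, q3, q5, q6}; ε-closure = {q0, q2, q3, q4, q5, q6}.
Read '2': q0→{q3, q6}, q2→{q0, q1}, q3→{q0, q1, q2, q4}, q4→{q0, q3, q4, q6}, q5→∅, q6→{q2, q5}; now {q0, q1, q2, q3, q4, q5, q6}.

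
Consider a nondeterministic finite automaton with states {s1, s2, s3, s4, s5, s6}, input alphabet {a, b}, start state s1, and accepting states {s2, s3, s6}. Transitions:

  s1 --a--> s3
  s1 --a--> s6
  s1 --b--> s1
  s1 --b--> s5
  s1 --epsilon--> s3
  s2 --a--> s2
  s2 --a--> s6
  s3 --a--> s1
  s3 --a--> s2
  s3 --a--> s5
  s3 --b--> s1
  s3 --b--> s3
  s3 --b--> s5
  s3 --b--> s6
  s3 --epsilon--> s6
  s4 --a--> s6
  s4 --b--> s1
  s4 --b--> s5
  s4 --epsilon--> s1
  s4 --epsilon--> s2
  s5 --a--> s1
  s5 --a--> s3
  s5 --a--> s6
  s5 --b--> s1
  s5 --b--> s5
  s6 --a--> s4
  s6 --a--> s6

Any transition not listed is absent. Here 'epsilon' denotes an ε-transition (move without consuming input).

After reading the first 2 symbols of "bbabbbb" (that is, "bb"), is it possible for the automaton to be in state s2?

Start: ε-closure({s1}) = {s1, s3, s6}.
Read 'b': {s1, s3, s6} → {s1, s3, s5, s6}.
Read 'b': {s1, s3, s5, s6} → {s1, s3, s5, s6}.
State s2 is not in {s1, s3, s5, s6}.

No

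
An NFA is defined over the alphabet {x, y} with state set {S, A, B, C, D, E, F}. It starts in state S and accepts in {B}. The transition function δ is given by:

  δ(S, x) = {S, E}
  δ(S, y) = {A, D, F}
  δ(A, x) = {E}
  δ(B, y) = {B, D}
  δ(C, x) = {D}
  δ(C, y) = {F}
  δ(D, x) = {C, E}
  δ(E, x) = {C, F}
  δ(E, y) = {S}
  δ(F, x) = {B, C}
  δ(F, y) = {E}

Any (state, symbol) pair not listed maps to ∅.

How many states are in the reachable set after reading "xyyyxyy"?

Start in {S}.
Read 'x': {S} → {S, E}.
Read 'y': {S, E} → {S, A, D, F}.
Read 'y': {S, A, D, F} → {A, D, E, F}.
Read 'y': {A, D, E, F} → {S, E}.
Read 'x': {S, E} → {S, C, E, F}.
Read 'y': {S, C, E, F} → {S, A, D, E, F}.
Read 'y': {S, A, D, E, F} → {S, A, D, E, F}.
That set has 5 states.

5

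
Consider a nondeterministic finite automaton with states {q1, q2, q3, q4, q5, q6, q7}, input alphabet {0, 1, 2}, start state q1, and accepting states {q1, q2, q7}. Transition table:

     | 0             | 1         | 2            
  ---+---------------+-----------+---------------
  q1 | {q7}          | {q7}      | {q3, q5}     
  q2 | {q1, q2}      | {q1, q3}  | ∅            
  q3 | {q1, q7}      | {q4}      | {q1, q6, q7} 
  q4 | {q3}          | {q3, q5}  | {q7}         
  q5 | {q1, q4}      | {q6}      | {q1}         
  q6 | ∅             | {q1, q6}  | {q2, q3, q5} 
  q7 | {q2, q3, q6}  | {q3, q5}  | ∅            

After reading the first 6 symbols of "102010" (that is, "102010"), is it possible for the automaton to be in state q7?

Start in {q1}.
Read '1': q1→{q7}; now {q7}.
Read '0': q7→{q2, q3, q6}; now {q2, q3, q6}.
Read '2': q2→∅, q3→{q1, q6, q7}, q6→{q2, q3, q5}; now {q1, q2, q3, q5, q6, q7}.
Read '0': q1→{q7}, q2→{q1, q2}, q3→{q1, q7}, q5→{q1, q4}, q6→∅, q7→{q2, q3, q6}; now {q1, q2, q3, q4, q6, q7}.
Read '1': q1→{q7}, q2→{q1, q3}, q3→{q4}, q4→{q3, q5}, q6→{q1, q6}, q7→{q3, q5}; now {q1, q3, q4, q5, q6, q7}.
Read '0': q1→{q7}, q3→{q1, q7}, q4→{q3}, q5→{q1, q4}, q6→∅, q7→{q2, q3, q6}; now {q1, q2, q3, q4, q6, q7}.
State q7 is in {q1, q2, q3, q4, q6, q7}.

Yes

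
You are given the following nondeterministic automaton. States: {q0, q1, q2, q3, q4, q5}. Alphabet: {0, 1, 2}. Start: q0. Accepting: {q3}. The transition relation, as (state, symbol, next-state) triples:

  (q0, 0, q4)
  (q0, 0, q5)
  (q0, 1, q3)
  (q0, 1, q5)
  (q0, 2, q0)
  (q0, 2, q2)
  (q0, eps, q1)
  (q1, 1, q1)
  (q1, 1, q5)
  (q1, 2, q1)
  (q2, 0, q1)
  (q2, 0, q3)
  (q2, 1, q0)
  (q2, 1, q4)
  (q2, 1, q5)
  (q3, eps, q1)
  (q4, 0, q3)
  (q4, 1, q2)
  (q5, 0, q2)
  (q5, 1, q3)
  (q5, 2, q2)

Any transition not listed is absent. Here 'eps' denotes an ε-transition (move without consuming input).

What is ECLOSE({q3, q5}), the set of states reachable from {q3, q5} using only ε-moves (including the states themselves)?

{q1, q3, q5}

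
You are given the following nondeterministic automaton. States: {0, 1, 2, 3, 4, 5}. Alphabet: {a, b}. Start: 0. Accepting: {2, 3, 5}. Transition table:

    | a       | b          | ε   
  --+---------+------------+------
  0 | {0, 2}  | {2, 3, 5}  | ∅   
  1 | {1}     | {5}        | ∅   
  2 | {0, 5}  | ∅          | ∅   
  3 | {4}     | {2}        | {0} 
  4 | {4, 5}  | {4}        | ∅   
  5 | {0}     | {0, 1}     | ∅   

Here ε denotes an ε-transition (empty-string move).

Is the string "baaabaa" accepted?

Start in {0}.
Read 'b': 0→{2, 3, 5}; union {2, 3, 5}; ε-closure = {0, 2, 3, 5}.
Read 'a': 0→{0, 2}, 2→{0, 5}, 3→{4}, 5→{0}; now {0, 2, 4, 5}.
Read 'a': 0→{0, 2}, 2→{0, 5}, 4→{4, 5}, 5→{0}; now {0, 2, 4, 5}.
Read 'a': 0→{0, 2}, 2→{0, 5}, 4→{4, 5}, 5→{0}; now {0, 2, 4, 5}.
Read 'b': 0→{2, 3, 5}, 2→∅, 4→{4}, 5→{0, 1}; now {0, 1, 2, 3, 4, 5}.
Read 'a': 0→{0, 2}, 1→{1}, 2→{0, 5}, 3→{4}, 4→{4, 5}, 5→{0}; now {0, 1, 2, 4, 5}.
Read 'a': 0→{0, 2}, 1→{1}, 2→{0, 5}, 4→{4, 5}, 5→{0}; now {0, 1, 2, 4, 5}.
The final set {0, 1, 2, 4, 5} contains the accepting states 2, 5.

Yes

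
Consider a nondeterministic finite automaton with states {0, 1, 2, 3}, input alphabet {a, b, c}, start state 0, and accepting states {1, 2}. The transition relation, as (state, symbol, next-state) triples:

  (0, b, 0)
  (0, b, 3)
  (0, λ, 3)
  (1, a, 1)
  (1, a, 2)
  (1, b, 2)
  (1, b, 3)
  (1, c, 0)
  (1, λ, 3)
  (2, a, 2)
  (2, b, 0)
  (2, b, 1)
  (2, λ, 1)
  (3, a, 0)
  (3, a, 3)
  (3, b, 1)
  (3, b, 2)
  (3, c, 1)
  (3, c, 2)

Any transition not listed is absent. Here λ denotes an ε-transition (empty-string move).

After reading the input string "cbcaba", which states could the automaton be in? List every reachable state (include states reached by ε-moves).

{0, 1, 2, 3}

Start: ε-closure({0}) = {0, 3}.
Read 'c': {0, 3} → {1, 2, 3}.
Read 'b': {1, 2, 3} → {0, 1, 2, 3}.
Read 'c': {0, 1, 2, 3} → {0, 1, 2, 3}.
Read 'a': {0, 1, 2, 3} → {0, 1, 2, 3}.
Read 'b': {0, 1, 2, 3} → {0, 1, 2, 3}.
Read 'a': {0, 1, 2, 3} → {0, 1, 2, 3}.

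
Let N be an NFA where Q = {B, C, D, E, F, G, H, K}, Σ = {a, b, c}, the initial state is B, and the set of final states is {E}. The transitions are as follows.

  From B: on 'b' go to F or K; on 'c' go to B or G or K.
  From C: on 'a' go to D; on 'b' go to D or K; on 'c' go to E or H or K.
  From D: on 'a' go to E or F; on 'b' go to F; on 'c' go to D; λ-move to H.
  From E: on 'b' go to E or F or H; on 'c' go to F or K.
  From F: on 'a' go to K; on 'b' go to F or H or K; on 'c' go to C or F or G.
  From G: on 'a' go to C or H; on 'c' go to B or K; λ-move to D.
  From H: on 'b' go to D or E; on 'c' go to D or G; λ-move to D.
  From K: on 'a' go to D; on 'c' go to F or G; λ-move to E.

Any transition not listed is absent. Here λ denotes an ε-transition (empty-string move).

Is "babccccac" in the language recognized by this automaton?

Yes

Start in {B}.
Read 'b': B→{F, K}; union {F, K}; ε-closure = {E, F, K}.
Read 'a': E→∅, F→{K}, K→{D}; union {D, K}; ε-closure = {D, E, H, K}.
Read 'b': D→{F}, E→{E, F, H}, H→{D, E}, K→∅; now {D, E, F, H}.
Read 'c': D→{D}, E→{F, K}, F→{C, F, G}, H→{D, G}; union {C, D, F, G, K}; ε-closure = {C, D, E, F, G, H, K}.
Read 'c': C→{E, H, K}, D→{D}, E→{F, K}, F→{C, F, G}, G→{B, K}, H→{D, G}, K→{F, G}; now {B, C, D, E, F, G, H, K}.
Read 'c': B→{B, G, K}, C→{E, H, K}, D→{D}, E→{F, K}, F→{C, F, G}, G→{B, K}, H→{D, G}, K→{F, G}; now {B, C, D, E, F, G, H, K}.
Read 'c': B→{B, G, K}, C→{E, H, K}, D→{D}, E→{F, K}, F→{C, F, G}, G→{B, K}, H→{D, G}, K→{F, G}; now {B, C, D, E, F, G, H, K}.
Read 'a': B→∅, C→{D}, D→{E, F}, E→∅, F→{K}, G→{C, H}, H→∅, K→{D}; now {C, D, E, F, H, K}.
Read 'c': C→{E, H, K}, D→{D}, E→{F, K}, F→{C, F, G}, H→{D, G}, K→{F, G}; now {C, D, E, F, G, H, K}.
The final set {C, D, E, F, G, H, K} contains the accepting state E.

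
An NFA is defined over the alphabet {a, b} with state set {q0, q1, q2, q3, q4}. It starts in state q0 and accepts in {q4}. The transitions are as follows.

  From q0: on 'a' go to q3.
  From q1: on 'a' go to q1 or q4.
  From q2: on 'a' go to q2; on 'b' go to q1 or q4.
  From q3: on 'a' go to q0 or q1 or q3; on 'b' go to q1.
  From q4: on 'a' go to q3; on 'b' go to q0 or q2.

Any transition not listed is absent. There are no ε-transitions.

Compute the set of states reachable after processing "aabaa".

{q1, q3, q4}

Start in {q0}.
Read 'a': {q0} → {q3}.
Read 'a': {q3} → {q0, q1, q3}.
Read 'b': {q0, q1, q3} → {q1}.
Read 'a': {q1} → {q1, q4}.
Read 'a': {q1, q4} → {q1, q3, q4}.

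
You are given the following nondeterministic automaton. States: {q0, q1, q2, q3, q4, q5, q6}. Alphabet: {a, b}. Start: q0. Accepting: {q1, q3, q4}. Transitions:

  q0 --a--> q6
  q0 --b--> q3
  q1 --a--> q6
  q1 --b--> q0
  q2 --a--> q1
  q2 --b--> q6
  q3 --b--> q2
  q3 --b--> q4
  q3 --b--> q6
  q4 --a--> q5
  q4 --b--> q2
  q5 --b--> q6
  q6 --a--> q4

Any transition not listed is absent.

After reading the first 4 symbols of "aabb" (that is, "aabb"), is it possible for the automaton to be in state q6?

Start in {q0}.
Read 'a': q0→{q6}; now {q6}.
Read 'a': q6→{q4}; now {q4}.
Read 'b': q4→{q2}; now {q2}.
Read 'b': q2→{q6}; now {q6}.
State q6 is in {q6}.

Yes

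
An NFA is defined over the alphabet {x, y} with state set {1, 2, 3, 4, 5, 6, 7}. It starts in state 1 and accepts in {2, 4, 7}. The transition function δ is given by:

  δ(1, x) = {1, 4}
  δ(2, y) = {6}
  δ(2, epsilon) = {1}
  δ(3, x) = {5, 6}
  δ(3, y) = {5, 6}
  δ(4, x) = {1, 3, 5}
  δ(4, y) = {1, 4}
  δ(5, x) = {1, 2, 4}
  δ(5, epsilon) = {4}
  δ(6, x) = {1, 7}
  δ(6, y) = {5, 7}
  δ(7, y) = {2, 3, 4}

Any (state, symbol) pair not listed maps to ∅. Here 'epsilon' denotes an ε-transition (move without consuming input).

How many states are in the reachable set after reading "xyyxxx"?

7

Start in {1}.
Read 'x': 1→{1, 4}; now {1, 4}.
Read 'y': 1→∅, 4→{1, 4}; now {1, 4}.
Read 'y': 1→∅, 4→{1, 4}; now {1, 4}.
Read 'x': 1→{1, 4}, 4→{1, 3, 5}; now {1, 3, 4, 5}.
Read 'x': 1→{1, 4}, 3→{5, 6}, 4→{1, 3, 5}, 5→{1, 2, 4}; now {1, 2, 3, 4, 5, 6}.
Read 'x': 1→{1, 4}, 2→∅, 3→{5, 6}, 4→{1, 3, 5}, 5→{1, 2, 4}, 6→{1, 7}; now {1, 2, 3, 4, 5, 6, 7}.
That set has 7 states.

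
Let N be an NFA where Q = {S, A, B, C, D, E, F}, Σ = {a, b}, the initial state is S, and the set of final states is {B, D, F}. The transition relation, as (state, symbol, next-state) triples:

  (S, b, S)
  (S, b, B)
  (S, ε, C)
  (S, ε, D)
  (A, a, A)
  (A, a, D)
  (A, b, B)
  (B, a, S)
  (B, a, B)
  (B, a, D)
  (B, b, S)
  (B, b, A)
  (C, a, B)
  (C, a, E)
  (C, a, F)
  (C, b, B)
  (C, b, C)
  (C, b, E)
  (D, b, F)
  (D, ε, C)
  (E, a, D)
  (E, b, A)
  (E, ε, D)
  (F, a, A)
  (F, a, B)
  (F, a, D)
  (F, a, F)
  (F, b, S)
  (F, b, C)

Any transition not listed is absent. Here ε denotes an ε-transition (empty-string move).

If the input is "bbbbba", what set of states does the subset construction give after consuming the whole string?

{S, A, B, C, D, E, F}

Start: ε-closure({S}) = {S, C, D}.
Read 'b': {S, C, D} → {S, B, C, D, E, F}.
Read 'b': {S, B, C, D, E, F} → {S, A, B, C, D, E, F}.
Read 'b': {S, A, B, C, D, E, F} → {S, A, B, C, D, E, F}.
Read 'b': {S, A, B, C, D, E, F} → {S, A, B, C, D, E, F}.
Read 'b': {S, A, B, C, D, E, F} → {S, A, B, C, D, E, F}.
Read 'a': {S, A, B, C, D, E, F} → {S, A, B, C, D, E, F}.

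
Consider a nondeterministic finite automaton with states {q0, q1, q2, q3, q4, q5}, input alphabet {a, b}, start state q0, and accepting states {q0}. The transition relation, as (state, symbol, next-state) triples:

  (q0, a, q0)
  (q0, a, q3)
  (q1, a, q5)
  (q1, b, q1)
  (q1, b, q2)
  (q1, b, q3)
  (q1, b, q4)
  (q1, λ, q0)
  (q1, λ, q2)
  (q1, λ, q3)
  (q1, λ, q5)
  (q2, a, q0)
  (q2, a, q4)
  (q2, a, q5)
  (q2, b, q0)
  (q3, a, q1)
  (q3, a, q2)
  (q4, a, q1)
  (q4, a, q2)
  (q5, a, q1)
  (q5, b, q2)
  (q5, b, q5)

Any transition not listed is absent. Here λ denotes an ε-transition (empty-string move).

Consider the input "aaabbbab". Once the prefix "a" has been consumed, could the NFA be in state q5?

No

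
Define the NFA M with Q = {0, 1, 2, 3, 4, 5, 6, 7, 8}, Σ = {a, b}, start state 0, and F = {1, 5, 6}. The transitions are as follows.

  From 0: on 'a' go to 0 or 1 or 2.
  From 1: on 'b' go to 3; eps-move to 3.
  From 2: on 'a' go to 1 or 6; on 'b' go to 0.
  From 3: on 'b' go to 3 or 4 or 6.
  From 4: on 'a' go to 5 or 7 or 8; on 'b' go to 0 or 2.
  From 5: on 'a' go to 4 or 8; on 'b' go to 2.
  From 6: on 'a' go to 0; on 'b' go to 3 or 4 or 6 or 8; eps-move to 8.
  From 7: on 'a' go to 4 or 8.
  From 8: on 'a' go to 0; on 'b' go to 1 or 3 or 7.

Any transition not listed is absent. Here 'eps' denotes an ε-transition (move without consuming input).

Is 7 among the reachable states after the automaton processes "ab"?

Start in {0}.
Read 'a': {0} → {0, 1, 2, 3}.
Read 'b': {0, 1, 2, 3} → {0, 3, 4, 6, 8}.
State 7 is not in {0, 3, 4, 6, 8}.

No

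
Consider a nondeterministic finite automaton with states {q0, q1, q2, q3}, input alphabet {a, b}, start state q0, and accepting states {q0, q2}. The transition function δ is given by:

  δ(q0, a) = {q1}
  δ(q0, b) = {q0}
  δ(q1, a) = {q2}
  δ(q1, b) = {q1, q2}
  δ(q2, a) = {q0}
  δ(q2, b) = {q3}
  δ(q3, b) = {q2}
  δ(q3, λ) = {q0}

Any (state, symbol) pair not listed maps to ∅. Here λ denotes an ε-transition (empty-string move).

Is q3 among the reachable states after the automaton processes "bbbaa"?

No

Start in {q0}.
Read 'b': {q0} → {q0}.
Read 'b': {q0} → {q0}.
Read 'b': {q0} → {q0}.
Read 'a': {q0} → {q1}.
Read 'a': {q1} → {q2}.
State q3 is not in {q2}.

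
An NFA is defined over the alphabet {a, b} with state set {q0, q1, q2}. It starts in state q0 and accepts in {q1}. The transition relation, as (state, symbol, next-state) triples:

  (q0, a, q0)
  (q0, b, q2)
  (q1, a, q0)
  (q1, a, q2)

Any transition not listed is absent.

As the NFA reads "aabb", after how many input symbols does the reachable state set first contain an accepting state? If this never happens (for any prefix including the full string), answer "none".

none

Start in {q0}.
Read 'a': {q0} → {q0}.
Read 'a': {q0} → {q0}.
Read 'b': {q0} → {q2}.
Read 'b': {q2} → ∅.
No reachable set along the way intersects F.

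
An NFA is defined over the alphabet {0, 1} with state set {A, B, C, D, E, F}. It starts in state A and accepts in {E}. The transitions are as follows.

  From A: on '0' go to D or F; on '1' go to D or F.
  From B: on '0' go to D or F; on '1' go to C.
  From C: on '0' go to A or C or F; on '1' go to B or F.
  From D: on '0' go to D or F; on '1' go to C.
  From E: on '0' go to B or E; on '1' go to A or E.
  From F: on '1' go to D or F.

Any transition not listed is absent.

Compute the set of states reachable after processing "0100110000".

{A, C, D, F}

Start in {A}.
Read '0': {A} → {D, F}.
Read '1': {D, F} → {C, D, F}.
Read '0': {C, D, F} → {A, C, D, F}.
Read '0': {A, C, D, F} → {A, C, D, F}.
Read '1': {A, C, D, F} → {B, C, D, F}.
Read '1': {B, C, D, F} → {B, C, D, F}.
Read '0': {B, C, D, F} → {A, C, D, F}.
Read '0': {A, C, D, F} → {A, C, D, F}.
Read '0': {A, C, D, F} → {A, C, D, F}.
Read '0': {A, C, D, F} → {A, C, D, F}.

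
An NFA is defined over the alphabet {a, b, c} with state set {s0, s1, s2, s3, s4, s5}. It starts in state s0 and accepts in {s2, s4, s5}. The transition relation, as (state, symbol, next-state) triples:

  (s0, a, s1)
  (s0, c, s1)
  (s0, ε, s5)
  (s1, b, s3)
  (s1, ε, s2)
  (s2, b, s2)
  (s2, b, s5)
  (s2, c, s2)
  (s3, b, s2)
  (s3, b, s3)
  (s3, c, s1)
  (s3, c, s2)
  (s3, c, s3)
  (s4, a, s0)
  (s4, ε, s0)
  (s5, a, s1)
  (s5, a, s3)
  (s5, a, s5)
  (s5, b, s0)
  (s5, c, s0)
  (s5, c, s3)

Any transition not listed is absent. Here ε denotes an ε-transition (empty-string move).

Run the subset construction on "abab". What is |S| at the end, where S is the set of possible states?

4

Start: ε-closure({s0}) = {s0, s5}.
Read 'a': {s0, s5} → {s1, s2, s3, s5}.
Read 'b': {s1, s2, s3, s5} → {s0, s2, s3, s5}.
Read 'a': {s0, s2, s3, s5} → {s1, s2, s3, s5}.
Read 'b': {s1, s2, s3, s5} → {s0, s2, s3, s5}.
That set has 4 states.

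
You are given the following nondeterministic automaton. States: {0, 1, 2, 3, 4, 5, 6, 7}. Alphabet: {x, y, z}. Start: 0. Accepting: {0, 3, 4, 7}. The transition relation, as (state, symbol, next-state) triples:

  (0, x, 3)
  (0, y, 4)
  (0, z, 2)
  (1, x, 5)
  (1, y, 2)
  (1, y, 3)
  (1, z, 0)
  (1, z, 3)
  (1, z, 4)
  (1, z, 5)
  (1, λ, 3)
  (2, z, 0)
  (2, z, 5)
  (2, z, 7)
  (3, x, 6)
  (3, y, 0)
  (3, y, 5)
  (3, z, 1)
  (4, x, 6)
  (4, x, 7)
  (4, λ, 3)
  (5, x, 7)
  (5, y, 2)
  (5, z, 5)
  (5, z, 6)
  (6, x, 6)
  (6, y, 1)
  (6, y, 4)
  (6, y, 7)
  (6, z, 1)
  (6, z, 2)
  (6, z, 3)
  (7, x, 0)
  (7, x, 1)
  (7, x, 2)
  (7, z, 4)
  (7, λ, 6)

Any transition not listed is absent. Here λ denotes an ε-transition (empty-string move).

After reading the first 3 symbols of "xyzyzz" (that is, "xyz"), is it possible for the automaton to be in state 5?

Start in {0}.
Read 'x': 0→{3}; now {3}.
Read 'y': 3→{0, 5}; now {0, 5}.
Read 'z': 0→{2}, 5→{5, 6}; now {2, 5, 6}.
State 5 is in {2, 5, 6}.

Yes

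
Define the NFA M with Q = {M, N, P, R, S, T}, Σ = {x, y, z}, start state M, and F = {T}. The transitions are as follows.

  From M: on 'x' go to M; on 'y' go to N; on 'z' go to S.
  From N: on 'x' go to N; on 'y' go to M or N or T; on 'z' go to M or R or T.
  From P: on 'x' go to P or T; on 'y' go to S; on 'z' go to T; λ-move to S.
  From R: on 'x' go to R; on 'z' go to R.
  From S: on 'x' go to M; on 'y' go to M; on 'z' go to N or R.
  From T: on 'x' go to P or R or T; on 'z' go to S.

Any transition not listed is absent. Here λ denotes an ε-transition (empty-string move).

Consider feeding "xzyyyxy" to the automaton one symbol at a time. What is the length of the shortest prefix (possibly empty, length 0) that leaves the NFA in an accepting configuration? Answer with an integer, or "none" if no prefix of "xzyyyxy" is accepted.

5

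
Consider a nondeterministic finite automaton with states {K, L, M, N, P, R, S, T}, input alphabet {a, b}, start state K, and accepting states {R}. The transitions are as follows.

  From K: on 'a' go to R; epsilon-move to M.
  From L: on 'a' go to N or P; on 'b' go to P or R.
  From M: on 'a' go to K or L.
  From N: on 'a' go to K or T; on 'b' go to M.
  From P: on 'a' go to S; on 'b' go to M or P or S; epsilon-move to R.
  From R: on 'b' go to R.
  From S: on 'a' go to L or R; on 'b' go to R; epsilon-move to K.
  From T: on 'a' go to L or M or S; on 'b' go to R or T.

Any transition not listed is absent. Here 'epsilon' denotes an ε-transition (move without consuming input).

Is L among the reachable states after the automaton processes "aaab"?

No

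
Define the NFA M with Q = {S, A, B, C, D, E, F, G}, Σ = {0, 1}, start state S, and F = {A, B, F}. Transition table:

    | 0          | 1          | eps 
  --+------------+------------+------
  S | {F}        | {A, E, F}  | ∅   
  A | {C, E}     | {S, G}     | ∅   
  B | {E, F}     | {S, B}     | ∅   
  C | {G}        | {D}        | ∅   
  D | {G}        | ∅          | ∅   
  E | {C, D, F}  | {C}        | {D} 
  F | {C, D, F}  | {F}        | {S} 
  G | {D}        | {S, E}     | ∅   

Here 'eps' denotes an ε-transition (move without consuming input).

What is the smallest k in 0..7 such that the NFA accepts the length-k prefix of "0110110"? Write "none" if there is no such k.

Start in {S}.
Read '0': S→{F}; union {F}; ε-closure = {S, F}.
None of the earlier sets intersect F, but {S, F} does.

1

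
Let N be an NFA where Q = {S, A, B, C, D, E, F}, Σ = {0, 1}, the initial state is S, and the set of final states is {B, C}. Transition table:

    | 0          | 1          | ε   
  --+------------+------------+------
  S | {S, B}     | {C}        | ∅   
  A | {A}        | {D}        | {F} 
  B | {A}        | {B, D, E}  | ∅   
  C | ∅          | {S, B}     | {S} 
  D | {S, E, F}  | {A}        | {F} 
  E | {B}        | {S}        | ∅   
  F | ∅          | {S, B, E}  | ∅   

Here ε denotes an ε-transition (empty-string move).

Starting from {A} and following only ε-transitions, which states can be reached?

{A, F}

Begin with {A}.
ε-move A → F; add F.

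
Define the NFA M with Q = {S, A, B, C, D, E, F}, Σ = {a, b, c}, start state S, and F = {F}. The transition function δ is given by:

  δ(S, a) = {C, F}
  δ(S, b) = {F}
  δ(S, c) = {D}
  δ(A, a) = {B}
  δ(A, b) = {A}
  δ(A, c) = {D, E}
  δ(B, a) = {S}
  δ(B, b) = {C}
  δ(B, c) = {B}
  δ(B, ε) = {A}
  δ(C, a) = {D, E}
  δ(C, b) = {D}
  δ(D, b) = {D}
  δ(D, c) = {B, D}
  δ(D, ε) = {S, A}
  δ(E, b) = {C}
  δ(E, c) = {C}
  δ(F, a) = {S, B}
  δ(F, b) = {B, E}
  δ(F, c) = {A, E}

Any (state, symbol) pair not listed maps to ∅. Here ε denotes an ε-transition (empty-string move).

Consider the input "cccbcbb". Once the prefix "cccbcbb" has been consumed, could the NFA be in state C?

No

Start in {S}.
Read 'c': S→{D}; union {D}; ε-closure = {S, A, D}.
Read 'c': S→{D}, A→{D, E}, D→{B, D}; union {B, D, E}; ε-closure = {S, A, B, D, E}.
Read 'c': S→{D}, A→{D, E}, B→{B}, D→{B, D}, E→{C}; union {B, C, D, E}; ε-closure = {S, A, B, C, D, E}.
Read 'b': S→{F}, A→{A}, B→{C}, C→{D}, D→{D}, E→{C}; union {A, C, D, F}; ε-closure = {S, A, C, D, F}.
Read 'c': S→{D}, A→{D, E}, C→∅, D→{B, D}, F→{A, E}; union {A, B, D, E}; ε-closure = {S, A, B, D, E}.
Read 'b': S→{F}, A→{A}, B→{C}, D→{D}, E→{C}; union {A, C, D, F}; ε-closure = {S, A, C, D, F}.
Read 'b': S→{F}, A→{A}, C→{D}, D→{D}, F→{B, E}; union {A, B, D, E, F}; ε-closure = {S, A, B, D, E, F}.
State C is not in {S, A, B, D, E, F}.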